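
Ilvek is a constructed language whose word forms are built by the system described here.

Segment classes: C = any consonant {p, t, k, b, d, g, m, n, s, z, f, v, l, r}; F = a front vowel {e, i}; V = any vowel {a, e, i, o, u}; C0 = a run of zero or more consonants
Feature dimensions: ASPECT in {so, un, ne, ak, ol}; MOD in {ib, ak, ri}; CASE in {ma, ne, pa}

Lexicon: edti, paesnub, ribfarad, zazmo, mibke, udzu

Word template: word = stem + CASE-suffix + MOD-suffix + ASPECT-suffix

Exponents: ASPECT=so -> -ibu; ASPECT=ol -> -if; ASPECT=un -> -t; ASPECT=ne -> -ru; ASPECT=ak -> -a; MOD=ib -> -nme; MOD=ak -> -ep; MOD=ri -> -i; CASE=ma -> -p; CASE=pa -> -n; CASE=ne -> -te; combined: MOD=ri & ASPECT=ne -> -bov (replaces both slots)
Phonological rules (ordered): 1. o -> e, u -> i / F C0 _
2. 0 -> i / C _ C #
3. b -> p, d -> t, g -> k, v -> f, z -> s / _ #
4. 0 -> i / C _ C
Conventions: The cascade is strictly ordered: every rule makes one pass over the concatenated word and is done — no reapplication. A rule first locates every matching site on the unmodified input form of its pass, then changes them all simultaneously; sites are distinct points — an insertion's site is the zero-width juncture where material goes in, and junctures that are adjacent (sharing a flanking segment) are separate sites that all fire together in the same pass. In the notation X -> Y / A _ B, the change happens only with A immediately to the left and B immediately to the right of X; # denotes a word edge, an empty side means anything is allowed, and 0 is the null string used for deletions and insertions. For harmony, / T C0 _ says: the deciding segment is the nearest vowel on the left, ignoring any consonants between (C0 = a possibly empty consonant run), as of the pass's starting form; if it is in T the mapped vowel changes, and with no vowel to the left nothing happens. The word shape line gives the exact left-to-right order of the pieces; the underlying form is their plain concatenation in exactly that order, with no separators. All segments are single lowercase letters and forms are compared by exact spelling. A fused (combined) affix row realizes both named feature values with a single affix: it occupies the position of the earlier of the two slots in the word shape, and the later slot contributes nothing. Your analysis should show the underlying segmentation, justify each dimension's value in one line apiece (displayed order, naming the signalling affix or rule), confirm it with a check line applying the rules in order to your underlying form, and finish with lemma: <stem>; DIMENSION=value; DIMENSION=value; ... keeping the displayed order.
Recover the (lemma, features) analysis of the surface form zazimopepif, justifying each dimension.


underlying: zazmo-p-ep-if
ASPECT=ol - signalled by the affix -if
MOD=ak - signalled by the affix -ep
CASE=ma - signalled by the affix -p
check: zazmopepif -> zazmopepif -> zazmopepif -> zazmopepif -> zazimopepif
lemma: zazmo; ASPECT=ol; MOD=ak; CASE=ma


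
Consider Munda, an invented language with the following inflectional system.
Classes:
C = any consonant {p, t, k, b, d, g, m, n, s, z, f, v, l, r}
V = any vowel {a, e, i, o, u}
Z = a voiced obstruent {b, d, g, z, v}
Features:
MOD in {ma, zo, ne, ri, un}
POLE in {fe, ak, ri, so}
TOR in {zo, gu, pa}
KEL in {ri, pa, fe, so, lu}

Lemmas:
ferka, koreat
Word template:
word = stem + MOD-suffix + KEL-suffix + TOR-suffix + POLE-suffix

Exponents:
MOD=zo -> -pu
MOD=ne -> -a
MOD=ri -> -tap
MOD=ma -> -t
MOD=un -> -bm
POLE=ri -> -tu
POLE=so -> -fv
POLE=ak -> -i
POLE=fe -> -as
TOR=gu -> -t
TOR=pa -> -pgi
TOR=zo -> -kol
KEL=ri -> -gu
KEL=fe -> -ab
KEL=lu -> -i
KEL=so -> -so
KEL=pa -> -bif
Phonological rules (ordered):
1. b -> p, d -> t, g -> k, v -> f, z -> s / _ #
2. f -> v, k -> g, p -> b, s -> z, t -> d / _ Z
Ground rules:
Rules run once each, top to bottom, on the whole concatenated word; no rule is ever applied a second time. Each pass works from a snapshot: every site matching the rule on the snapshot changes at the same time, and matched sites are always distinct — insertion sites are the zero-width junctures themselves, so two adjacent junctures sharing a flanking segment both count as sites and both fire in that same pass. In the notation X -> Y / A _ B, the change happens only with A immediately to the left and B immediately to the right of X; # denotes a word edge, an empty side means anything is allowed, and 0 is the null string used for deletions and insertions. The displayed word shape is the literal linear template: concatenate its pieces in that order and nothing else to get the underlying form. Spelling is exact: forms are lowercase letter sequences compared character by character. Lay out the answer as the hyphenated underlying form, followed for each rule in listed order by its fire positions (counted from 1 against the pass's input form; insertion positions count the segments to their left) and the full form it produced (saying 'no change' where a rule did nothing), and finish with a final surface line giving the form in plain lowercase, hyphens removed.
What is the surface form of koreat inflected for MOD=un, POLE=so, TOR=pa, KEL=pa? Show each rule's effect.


underlying: koreat-bm-bif-pgi-fv
1. b -> p, d -> t, g -> k, v -> f, z -> s / _ #: fires at position(s) 16: koreatbmbifpgiff
2. f -> v, k -> g, p -> b, s -> z, t -> d / _ Z: fires at position(s) 6, 12: koreadbmbifbgiff
surface: koreadbmbifbgiff


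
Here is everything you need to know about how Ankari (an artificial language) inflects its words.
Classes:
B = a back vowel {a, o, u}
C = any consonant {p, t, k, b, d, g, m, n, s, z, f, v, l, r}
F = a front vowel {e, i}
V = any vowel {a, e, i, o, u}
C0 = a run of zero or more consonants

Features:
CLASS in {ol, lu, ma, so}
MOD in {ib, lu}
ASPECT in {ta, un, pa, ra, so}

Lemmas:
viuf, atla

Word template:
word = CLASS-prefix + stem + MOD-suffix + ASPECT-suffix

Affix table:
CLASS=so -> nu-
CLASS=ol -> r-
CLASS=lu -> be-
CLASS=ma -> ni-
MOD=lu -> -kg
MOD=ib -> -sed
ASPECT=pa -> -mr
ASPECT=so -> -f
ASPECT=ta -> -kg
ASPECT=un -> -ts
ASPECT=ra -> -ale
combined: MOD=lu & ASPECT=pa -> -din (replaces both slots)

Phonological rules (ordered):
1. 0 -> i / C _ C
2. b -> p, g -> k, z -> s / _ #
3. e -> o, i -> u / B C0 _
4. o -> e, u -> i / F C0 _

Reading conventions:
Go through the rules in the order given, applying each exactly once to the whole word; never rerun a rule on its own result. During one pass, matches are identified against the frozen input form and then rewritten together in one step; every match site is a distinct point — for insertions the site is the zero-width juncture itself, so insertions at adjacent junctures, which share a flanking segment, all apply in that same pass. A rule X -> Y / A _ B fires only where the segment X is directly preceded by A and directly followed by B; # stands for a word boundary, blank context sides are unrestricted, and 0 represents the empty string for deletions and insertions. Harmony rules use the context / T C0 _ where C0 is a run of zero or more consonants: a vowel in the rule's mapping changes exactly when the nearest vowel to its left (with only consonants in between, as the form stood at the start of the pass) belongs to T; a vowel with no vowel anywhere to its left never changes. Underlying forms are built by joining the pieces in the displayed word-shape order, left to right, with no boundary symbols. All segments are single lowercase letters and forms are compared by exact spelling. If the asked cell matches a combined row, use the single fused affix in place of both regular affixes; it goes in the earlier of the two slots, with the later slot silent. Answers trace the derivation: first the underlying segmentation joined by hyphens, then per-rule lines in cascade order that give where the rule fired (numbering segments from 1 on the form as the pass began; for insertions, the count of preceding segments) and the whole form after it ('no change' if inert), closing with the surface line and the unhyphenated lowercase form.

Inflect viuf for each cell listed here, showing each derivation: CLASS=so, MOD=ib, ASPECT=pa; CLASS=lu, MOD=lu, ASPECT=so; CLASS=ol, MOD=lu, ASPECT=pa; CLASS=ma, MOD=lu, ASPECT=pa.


cell CLASS=so, MOD=ib, ASPECT=pa:
underlying: nu-viuf-sed-mr
1. 0 -> i / C _ C: inserts after position(s) 6, 9, 10: nuviufisedimir
2. b -> p, g -> k, z -> s / _ #: no change
3. e -> o, i -> u / B C0 _: fires at position(s) 4, 7: nuvuufusedimir
4. o -> e, u -> i / F C0 _: no change
surface: nuvuufusedimir

cell CLASS=lu, MOD=lu, ASPECT=so:
underlying: be-viuf-kg-f
1. 0 -> i / C _ C: inserts after position(s) 6, 7, 8: beviufikigif
2. b -> p, g -> k, z -> s / _ #: no change
3. e -> o, i -> u / B C0 _: fires at position(s) 7: beviufukigif
4. o -> e, u -> i / F C0 _: fires at position(s) 5: beviifukigif
surface: beviifukigif

cell CLASS=ol, MOD=lu, ASPECT=pa:
underlying: r-viuf-din
1. 0 -> i / C _ C: inserts after position(s) 1, 5: riviufidin
2. b -> p, g -> k, z -> s / _ #: no change
3. e -> o, i -> u / B C0 _: fires at position(s) 7: riviufudin
4. o -> e, u -> i / F C0 _: fires at position(s) 5: riviifudin
surface: riviifudin

cell CLASS=ma, MOD=lu, ASPECT=pa:
underlying: ni-viuf-din
1. 0 -> i / C _ C: inserts after position(s) 6: niviufidin
2. b -> p, g -> k, z -> s / _ #: no change
3. e -> o, i -> u / B C0 _: fires at position(s) 7: niviufudin
4. o -> e, u -> i / F C0 _: fires at position(s) 5: niviifudin
surface: niviifudin


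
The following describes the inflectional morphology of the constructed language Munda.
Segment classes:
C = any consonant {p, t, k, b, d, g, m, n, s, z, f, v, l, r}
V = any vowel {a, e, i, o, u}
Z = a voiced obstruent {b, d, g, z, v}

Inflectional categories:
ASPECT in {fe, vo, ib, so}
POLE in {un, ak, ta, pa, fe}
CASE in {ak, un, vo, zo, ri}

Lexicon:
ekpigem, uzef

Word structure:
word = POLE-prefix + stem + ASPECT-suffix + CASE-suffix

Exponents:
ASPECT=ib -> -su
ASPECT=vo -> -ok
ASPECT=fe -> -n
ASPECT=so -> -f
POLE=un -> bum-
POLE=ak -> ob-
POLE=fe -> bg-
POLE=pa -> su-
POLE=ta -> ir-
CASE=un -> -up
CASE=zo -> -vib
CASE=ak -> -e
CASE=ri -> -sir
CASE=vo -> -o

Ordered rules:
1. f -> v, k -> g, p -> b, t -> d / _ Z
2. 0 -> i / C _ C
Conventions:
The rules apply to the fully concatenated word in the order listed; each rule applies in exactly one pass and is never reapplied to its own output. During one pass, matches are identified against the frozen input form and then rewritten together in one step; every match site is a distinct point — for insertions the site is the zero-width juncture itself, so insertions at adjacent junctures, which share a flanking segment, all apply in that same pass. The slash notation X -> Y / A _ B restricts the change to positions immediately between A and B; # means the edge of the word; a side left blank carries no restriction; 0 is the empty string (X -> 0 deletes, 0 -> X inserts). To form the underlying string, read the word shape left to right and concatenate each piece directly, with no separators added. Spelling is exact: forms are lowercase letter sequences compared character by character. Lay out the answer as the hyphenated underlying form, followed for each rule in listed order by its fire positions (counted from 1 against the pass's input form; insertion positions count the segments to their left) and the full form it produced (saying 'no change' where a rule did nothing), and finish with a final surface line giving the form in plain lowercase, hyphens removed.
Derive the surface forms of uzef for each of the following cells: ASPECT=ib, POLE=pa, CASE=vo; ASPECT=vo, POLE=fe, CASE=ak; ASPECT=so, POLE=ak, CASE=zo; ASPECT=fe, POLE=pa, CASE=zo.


cell ASPECT=ib, POLE=pa, CASE=vo:
underlying: su-uzef-su-o
1. f -> v, k -> g, p -> b, t -> d / _ Z: no change
2. 0 -> i / C _ C: inserts after position(s) 6: suuzefisuo
surface: suuzefisuo

cell ASPECT=vo, POLE=fe, CASE=ak:
underlying: bg-uzef-ok-e
1. f -> v, k -> g, p -> b, t -> d / _ Z: no change
2. 0 -> i / C _ C: inserts after position(s) 1: biguzefoke
surface: biguzefoke

cell ASPECT=so, POLE=ak, CASE=zo:
underlying: ob-uzef-f-vib
1. f -> v, k -> g, p -> b, t -> d / _ Z: fires at position(s) 7: obuzefvvib
2. 0 -> i / C _ C: inserts after position(s) 6, 7: obuzefivivib
surface: obuzefivivib

cell ASPECT=fe, POLE=pa, CASE=zo:
underlying: su-uzef-n-vib
1. f -> v, k -> g, p -> b, t -> d / _ Z: no change
2. 0 -> i / C _ C: inserts after position(s) 6, 7: suuzefinivib
surface: suuzefinivib


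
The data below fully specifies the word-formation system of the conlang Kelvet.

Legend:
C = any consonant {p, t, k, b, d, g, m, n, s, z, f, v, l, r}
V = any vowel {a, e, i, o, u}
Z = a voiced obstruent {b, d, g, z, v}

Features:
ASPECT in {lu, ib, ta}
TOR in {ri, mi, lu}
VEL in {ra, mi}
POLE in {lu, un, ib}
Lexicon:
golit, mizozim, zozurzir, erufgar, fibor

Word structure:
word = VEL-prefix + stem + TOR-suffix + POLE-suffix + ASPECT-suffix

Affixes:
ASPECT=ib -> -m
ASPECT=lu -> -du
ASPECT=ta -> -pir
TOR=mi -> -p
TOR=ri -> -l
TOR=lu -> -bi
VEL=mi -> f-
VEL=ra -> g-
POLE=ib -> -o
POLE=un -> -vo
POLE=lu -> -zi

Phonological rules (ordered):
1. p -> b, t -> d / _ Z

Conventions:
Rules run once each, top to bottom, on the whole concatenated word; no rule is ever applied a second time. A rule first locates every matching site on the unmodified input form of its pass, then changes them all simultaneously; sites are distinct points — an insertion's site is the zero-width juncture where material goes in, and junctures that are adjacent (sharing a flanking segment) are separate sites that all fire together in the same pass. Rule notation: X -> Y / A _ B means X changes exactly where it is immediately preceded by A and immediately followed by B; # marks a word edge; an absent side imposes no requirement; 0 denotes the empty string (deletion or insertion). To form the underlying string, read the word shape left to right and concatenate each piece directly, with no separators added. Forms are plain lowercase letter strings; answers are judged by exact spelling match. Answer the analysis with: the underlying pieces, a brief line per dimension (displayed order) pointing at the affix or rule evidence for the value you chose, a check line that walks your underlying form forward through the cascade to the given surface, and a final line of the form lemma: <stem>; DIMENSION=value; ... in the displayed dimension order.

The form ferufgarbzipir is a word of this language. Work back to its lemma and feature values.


underlying: f-erufgar-p-zi-pir
ASPECT=ta - signalled by the affix -pir
TOR=mi - signalled by the affix -p
VEL=mi - signalled by the affix f-
POLE=lu - signalled by the affix -zi
check: ferufgarpzipir -> ferufgarbzipir
lemma: erufgar; ASPECT=ta; TOR=mi; VEL=mi; POLE=lu


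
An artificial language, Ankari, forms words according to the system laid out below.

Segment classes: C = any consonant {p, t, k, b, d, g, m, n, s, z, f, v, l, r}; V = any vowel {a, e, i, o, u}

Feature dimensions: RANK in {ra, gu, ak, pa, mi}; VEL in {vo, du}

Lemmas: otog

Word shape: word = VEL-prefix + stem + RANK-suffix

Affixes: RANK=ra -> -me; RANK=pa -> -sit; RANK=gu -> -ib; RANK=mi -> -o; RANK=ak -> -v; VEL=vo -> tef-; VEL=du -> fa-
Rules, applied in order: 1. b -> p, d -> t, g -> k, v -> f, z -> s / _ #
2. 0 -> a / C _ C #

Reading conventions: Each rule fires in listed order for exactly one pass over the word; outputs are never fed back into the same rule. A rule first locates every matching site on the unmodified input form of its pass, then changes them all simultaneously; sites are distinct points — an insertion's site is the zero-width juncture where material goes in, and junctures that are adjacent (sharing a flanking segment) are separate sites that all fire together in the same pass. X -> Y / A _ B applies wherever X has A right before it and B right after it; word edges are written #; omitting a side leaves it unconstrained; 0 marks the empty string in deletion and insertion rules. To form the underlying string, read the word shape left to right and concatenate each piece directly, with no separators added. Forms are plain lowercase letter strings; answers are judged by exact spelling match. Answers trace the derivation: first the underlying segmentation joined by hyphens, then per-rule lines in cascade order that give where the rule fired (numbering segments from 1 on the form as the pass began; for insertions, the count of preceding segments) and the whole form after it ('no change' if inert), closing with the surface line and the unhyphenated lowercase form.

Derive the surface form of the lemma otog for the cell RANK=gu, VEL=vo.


underlying: tef-otog-ib
1. b -> p, d -> t, g -> k, v -> f, z -> s / _ #: fires at position(s) 9: tefotogip
2. 0 -> a / C _ C #: no change
surface: tefotogip


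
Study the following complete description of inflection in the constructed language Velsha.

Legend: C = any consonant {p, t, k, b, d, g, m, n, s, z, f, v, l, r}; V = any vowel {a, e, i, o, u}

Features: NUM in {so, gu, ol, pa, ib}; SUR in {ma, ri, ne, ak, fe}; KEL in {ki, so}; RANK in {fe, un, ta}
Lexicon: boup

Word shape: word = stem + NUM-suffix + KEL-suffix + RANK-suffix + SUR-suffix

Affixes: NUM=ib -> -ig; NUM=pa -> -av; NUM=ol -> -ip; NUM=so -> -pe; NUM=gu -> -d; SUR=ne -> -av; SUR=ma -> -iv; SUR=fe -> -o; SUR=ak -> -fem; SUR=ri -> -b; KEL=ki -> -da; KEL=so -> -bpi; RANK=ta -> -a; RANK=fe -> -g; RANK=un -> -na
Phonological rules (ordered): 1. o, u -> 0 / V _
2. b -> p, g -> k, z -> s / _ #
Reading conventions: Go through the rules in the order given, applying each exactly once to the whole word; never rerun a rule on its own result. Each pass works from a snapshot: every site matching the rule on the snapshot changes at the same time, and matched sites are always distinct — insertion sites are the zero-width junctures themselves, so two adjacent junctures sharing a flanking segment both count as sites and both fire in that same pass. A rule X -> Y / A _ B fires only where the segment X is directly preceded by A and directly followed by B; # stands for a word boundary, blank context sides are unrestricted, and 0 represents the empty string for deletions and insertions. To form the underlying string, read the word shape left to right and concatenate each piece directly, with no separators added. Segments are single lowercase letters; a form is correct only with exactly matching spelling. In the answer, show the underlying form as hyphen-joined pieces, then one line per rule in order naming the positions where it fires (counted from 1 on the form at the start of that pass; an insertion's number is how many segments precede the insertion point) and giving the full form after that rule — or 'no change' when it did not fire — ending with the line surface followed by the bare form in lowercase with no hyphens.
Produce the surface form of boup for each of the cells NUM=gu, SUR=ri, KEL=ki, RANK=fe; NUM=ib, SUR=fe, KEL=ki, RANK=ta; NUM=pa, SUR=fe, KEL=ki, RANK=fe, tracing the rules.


cell NUM=gu, SUR=ri, KEL=ki, RANK=fe:
underlying: boup-d-da-g-b
1. o, u -> 0 / V _: fires at position(s) 3: bopddagb
2. b -> p, g -> k, z -> s / _ #: fires at position(s) 8: bopddagp
surface: bopddagp

cell NUM=ib, SUR=fe, KEL=ki, RANK=ta:
underlying: boup-ig-da-a-o
1. o, u -> 0 / V _: fires at position(s) 3, 10: bopigdaa
2. b -> p, g -> k, z -> s / _ #: no change
surface: bopigdaa

cell NUM=pa, SUR=fe, KEL=ki, RANK=fe:
underlying: boup-av-da-g-o
1. o, u -> 0 / V _: fires at position(s) 3: bopavdago
2. b -> p, g -> k, z -> s / _ #: no change
surface: bopavdago


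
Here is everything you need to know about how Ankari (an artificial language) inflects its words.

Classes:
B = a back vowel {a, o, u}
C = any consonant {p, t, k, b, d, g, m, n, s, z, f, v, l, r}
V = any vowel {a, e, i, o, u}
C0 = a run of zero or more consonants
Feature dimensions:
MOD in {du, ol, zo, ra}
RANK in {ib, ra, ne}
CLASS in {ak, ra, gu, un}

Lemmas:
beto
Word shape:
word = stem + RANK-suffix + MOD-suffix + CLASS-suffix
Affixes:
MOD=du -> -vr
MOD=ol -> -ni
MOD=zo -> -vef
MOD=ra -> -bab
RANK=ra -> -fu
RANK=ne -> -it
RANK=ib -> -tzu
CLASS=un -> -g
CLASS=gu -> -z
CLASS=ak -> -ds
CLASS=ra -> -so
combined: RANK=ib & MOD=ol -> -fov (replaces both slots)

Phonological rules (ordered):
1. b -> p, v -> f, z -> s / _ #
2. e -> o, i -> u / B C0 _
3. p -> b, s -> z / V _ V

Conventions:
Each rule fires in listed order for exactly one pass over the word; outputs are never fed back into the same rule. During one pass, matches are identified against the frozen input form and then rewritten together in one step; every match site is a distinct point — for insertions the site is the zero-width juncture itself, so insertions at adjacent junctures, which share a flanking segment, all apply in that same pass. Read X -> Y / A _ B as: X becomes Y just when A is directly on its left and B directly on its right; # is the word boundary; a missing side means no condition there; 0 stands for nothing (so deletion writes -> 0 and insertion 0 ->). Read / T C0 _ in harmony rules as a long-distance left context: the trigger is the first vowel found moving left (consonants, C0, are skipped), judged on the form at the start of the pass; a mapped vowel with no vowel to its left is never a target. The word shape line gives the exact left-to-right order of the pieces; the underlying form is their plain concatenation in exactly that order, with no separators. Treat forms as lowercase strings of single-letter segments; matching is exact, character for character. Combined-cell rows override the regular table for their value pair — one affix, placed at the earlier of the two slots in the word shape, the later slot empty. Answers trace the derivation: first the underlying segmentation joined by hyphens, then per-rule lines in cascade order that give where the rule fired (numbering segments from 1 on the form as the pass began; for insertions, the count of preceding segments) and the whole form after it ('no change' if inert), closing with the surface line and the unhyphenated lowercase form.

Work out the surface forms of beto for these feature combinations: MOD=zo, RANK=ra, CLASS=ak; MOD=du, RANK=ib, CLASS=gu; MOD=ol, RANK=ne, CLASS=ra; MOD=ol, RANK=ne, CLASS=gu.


cell MOD=zo, RANK=ra, CLASS=ak:
underlying: beto-fu-vef-ds
1. b -> p, v -> f, z -> s / _ #: no change
2. e -> o, i -> u / B C0 _: fires at position(s) 8: betofuvofds
3. p -> b, s -> z / V _ V: no change
surface: betofuvofds

cell MOD=du, RANK=ib, CLASS=gu:
underlying: beto-tzu-vr-z
1. b -> p, v -> f, z -> s / _ #: fires at position(s) 10: betotzuvrs
2. e -> o, i -> u / B C0 _: no change
3. p -> b, s -> z / V _ V: no change
surface: betotzuvrs

cell MOD=ol, RANK=ne, CLASS=ra:
underlying: beto-it-ni-so
1. b -> p, v -> f, z -> s / _ #: no change
2. e -> o, i -> u / B C0 _: fires at position(s) 5: betoutniso
3. p -> b, s -> z / V _ V: fires at position(s) 9: betoutnizo
surface: betoutnizo

cell MOD=ol, RANK=ne, CLASS=gu:
underlying: beto-it-ni-z
1. b -> p, v -> f, z -> s / _ #: fires at position(s) 9: betoitnis
2. e -> o, i -> u / B C0 _: fires at position(s) 5: betoutnis
3. p -> b, s -> z / V _ V: no change
surface: betoutnis


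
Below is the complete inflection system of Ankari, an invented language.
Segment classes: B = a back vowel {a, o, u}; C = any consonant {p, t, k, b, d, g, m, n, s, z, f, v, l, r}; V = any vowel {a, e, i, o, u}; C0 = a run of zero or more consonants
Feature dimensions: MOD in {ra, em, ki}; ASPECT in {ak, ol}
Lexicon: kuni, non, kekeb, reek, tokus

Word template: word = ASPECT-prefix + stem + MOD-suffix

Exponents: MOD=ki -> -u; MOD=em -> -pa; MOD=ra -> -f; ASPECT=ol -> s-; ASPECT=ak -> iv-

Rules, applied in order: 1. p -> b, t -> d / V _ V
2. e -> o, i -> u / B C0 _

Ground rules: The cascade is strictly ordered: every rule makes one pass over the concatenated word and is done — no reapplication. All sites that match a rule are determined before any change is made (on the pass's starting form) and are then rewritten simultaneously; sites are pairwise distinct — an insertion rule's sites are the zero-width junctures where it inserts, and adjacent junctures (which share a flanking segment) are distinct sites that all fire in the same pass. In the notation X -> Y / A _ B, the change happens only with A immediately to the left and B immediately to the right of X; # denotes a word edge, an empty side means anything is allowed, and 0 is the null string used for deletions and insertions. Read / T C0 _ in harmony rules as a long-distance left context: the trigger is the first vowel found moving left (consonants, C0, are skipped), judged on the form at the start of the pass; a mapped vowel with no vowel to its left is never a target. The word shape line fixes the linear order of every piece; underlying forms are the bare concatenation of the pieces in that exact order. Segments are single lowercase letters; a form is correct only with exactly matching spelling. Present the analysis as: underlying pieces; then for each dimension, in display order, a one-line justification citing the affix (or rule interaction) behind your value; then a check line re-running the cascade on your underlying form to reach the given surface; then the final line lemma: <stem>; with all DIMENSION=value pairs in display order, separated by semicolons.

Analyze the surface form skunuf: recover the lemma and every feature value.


underlying: s-kuni-f
MOD=ra - signalled by the affix -f
ASPECT=ol - signalled by the affix s-
check: skunif -> skunif -> skunuf
lemma: kuni; MOD=ra; ASPECT=ol


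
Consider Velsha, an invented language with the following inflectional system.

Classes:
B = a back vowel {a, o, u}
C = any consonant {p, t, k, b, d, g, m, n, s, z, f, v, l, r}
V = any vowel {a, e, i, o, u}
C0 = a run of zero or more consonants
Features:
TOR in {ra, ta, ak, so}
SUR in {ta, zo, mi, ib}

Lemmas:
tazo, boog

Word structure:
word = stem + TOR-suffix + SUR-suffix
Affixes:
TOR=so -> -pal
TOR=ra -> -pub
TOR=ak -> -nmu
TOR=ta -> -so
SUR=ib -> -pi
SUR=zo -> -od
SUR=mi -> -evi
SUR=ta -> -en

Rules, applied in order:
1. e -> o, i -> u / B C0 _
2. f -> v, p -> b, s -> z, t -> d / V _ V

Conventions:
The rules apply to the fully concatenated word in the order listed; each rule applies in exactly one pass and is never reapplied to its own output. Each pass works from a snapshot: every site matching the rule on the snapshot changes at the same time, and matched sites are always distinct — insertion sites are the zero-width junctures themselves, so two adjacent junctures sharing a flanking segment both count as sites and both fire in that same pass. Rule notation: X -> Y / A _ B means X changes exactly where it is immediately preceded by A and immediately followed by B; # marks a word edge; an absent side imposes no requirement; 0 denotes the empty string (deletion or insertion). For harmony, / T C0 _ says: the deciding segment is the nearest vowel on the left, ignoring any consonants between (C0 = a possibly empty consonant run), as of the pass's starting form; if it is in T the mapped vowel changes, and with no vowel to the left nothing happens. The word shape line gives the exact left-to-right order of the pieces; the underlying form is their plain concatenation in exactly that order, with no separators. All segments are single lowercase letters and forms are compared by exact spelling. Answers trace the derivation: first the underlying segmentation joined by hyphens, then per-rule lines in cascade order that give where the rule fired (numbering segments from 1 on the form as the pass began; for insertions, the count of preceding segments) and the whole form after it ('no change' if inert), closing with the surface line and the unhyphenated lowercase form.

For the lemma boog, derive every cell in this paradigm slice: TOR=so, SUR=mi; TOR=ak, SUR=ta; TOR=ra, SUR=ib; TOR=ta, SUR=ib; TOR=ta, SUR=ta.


cell TOR=so, SUR=mi:
underlying: boog-pal-evi
1. e -> o, i -> u / B C0 _: fires at position(s) 8: boogpalovi
2. f -> v, p -> b, s -> z, t -> d / V _ V: no change
surface: boogpalovi

cell TOR=ak, SUR=ta:
underlying: boog-nmu-en
1. e -> o, i -> u / B C0 _: fires at position(s) 8: boognmuon
2. f -> v, p -> b, s -> z, t -> d / V _ V: no change
surface: boognmuon

cell TOR=ra, SUR=ib:
underlying: boog-pub-pi
1. e -> o, i -> u / B C0 _: fires at position(s) 9: boogpubpu
2. f -> v, p -> b, s -> z, t -> d / V _ V: no change
surface: boogpubpu

cell TOR=ta, SUR=ib:
underlying: boog-so-pi
1. e -> o, i -> u / B C0 _: fires at position(s) 8: boogsopu
2. f -> v, p -> b, s -> z, t -> d / V _ V: fires at position(s) 7: boogsobu
surface: boogsobu

cell TOR=ta, SUR=ta:
underlying: boog-so-en
1. e -> o, i -> u / B C0 _: fires at position(s) 7: boogsoon
2. f -> v, p -> b, s -> z, t -> d / V _ V: no change
surface: boogsoon


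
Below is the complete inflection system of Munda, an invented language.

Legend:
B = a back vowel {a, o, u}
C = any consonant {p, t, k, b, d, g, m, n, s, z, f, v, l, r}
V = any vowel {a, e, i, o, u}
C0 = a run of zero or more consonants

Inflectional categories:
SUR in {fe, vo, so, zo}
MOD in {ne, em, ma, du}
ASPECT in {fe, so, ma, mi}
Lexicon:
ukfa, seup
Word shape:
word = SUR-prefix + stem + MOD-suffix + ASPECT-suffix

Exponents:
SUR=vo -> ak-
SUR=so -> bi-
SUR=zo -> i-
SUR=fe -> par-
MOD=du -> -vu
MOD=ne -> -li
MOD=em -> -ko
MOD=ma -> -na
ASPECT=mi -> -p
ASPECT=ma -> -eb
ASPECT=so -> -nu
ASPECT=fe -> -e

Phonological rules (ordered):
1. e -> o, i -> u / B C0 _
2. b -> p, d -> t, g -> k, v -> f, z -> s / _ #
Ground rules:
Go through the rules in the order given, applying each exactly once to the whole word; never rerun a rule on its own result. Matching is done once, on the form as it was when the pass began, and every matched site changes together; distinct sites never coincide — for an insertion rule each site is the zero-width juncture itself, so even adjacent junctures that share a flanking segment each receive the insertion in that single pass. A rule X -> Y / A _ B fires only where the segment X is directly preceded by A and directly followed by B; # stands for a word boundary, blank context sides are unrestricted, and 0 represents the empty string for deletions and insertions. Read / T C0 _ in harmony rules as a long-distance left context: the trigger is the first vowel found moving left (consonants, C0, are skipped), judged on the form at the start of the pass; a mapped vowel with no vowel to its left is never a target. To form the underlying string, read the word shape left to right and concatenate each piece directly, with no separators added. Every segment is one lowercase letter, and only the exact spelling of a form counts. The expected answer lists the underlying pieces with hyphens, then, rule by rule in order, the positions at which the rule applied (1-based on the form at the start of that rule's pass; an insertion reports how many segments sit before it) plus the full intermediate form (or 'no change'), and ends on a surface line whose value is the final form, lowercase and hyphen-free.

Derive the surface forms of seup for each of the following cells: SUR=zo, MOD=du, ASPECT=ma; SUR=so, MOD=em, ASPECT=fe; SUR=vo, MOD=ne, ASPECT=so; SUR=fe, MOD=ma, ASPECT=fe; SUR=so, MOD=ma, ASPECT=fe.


cell SUR=zo, MOD=du, ASPECT=ma:
underlying: i-seup-vu-eb
1. e -> o, i -> u / B C0 _: fires at position(s) 8: iseupvuob
2. b -> p, d -> t, g -> k, v -> f, z -> s / _ #: fires at position(s) 9: iseupvuop
surface: iseupvuop

cell SUR=so, MOD=em, ASPECT=fe:
underlying: bi-seup-ko-e
1. e -> o, i -> u / B C0 _: fires at position(s) 9: biseupkoo
2. b -> p, d -> t, g -> k, v -> f, z -> s / _ #: no change
surface: biseupkoo

cell SUR=vo, MOD=ne, ASPECT=so:
underlying: ak-seup-li-nu
1. e -> o, i -> u / B C0 _: fires at position(s) 4, 8: aksouplunu
2. b -> p, d -> t, g -> k, v -> f, z -> s / _ #: no change
surface: aksouplunu

cell SUR=fe, MOD=ma, ASPECT=fe:
underlying: par-seup-na-e
1. e -> o, i -> u / B C0 _: fires at position(s) 5, 10: parsoupnao
2. b -> p, d -> t, g -> k, v -> f, z -> s / _ #: no change
surface: parsoupnao

cell SUR=so, MOD=ma, ASPECT=fe:
underlying: bi-seup-na-e
1. e -> o, i -> u / B C0 _: fires at position(s) 9: biseupnao
2. b -> p, d -> t, g -> k, v -> f, z -> s / _ #: no change
surface: biseupnao


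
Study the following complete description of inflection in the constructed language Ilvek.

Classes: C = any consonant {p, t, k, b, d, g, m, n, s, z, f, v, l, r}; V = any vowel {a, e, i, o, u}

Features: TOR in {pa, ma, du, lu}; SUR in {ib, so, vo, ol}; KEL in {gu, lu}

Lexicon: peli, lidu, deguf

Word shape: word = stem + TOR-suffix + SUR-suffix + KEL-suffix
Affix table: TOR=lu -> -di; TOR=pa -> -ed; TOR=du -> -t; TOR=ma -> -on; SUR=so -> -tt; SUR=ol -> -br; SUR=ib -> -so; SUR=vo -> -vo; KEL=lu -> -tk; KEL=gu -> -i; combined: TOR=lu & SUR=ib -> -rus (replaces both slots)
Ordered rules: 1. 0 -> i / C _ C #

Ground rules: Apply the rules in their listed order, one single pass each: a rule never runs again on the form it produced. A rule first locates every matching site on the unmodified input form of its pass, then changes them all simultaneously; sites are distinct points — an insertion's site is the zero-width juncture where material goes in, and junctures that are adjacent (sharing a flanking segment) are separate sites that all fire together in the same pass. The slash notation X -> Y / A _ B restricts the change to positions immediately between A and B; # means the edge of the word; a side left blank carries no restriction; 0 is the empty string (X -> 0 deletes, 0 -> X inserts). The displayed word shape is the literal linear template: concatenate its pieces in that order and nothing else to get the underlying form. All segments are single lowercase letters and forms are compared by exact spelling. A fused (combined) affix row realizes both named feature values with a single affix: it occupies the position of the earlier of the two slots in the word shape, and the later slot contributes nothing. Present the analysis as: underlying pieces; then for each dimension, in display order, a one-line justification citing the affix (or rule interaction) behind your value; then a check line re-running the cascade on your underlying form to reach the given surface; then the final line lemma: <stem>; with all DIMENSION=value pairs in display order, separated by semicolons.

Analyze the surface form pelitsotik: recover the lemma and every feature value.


underlying: peli-t-so-tk
TOR=du - signalled by the affix -t
SUR=ib - signalled by the affix -so
KEL=lu - signalled by the affix -tk
check: pelitsotk -> pelitsotik
lemma: peli; TOR=du; SUR=ib; KEL=lu


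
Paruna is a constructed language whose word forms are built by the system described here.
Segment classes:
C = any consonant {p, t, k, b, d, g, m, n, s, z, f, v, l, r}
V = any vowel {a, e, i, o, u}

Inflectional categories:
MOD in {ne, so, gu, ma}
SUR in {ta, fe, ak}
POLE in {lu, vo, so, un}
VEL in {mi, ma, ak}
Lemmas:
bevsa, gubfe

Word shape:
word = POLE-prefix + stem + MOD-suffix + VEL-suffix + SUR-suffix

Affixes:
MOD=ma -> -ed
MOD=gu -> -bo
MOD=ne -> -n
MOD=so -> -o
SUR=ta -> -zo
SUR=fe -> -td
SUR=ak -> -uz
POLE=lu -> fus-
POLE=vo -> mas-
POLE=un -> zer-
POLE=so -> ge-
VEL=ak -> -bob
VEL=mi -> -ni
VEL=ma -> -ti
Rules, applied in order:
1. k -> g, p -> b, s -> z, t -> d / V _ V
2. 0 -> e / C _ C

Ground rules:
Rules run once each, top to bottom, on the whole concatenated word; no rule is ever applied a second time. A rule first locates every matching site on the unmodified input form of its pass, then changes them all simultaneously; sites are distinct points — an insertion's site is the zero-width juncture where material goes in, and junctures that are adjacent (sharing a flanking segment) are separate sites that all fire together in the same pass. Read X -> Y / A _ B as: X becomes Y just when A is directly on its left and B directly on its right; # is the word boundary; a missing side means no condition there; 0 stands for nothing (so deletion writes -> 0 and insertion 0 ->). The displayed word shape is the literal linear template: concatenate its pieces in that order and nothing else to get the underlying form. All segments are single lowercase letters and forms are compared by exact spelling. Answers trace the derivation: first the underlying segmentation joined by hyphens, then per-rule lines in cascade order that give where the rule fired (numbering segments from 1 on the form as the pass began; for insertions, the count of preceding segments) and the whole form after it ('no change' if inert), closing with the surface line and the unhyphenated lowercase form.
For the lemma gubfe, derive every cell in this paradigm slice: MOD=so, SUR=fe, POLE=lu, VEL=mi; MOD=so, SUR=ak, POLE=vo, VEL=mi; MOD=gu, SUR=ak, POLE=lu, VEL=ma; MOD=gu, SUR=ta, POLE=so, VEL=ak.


cell MOD=so, SUR=fe, POLE=lu, VEL=mi:
underlying: fus-gubfe-o-ni-td
1. k -> g, p -> b, s -> z, t -> d / V _ V: no change
2. 0 -> e / C _ C: inserts after position(s) 3, 6, 12: fusegubefeonited
surface: fusegubefeonited

cell MOD=so, SUR=ak, POLE=vo, VEL=mi:
underlying: mas-gubfe-o-ni-uz
1. k -> g, p -> b, s -> z, t -> d / V _ V: no change
2. 0 -> e / C _ C: inserts after position(s) 3, 6: masegubefeoniuz
surface: masegubefeoniuz

cell MOD=gu, SUR=ak, POLE=lu, VEL=ma:
underlying: fus-gubfe-bo-ti-uz
1. k -> g, p -> b, s -> z, t -> d / V _ V: fires at position(s) 11: fusgubfebodiuz
2. 0 -> e / C _ C: inserts after position(s) 3, 6: fusegubefebodiuz
surface: fusegubefebodiuz

cell MOD=gu, SUR=ta, POLE=so, VEL=ak:
underlying: ge-gubfe-bo-bob-zo
1. k -> g, p -> b, s -> z, t -> d / V _ V: no change
2. 0 -> e / C _ C: inserts after position(s) 5, 12: gegubefebobobezo
surface: gegubefebobobezo


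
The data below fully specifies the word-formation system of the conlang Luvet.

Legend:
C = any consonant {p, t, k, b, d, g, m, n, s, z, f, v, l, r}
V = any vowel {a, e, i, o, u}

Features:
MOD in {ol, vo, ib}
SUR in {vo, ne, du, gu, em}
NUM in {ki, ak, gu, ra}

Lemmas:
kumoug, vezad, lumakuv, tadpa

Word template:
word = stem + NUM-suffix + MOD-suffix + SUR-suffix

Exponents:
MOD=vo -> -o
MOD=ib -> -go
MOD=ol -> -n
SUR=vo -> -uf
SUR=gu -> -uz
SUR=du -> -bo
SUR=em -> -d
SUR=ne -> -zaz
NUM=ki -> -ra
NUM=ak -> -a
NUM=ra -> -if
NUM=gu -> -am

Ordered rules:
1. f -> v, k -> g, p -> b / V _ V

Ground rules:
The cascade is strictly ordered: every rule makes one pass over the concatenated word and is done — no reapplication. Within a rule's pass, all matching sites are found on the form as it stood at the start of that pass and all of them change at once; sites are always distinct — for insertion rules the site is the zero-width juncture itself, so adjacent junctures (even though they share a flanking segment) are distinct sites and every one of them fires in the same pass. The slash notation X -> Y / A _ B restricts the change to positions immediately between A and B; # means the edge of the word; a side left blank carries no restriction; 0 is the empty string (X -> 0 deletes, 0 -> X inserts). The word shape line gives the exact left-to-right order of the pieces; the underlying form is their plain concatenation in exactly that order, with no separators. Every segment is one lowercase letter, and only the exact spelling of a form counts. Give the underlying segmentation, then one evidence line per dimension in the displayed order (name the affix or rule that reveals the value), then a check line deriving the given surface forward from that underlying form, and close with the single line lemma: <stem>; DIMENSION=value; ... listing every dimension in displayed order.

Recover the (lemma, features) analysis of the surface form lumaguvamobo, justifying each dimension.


underlying: lumakuv-am-o-bo
MOD=vo - signalled by the affix -o
SUR=du - signalled by the affix -bo
NUM=gu - signalled by the affix -am
check: lumakuvamobo -> lumaguvamobo
lemma: lumakuv; MOD=vo; SUR=du; NUM=gu


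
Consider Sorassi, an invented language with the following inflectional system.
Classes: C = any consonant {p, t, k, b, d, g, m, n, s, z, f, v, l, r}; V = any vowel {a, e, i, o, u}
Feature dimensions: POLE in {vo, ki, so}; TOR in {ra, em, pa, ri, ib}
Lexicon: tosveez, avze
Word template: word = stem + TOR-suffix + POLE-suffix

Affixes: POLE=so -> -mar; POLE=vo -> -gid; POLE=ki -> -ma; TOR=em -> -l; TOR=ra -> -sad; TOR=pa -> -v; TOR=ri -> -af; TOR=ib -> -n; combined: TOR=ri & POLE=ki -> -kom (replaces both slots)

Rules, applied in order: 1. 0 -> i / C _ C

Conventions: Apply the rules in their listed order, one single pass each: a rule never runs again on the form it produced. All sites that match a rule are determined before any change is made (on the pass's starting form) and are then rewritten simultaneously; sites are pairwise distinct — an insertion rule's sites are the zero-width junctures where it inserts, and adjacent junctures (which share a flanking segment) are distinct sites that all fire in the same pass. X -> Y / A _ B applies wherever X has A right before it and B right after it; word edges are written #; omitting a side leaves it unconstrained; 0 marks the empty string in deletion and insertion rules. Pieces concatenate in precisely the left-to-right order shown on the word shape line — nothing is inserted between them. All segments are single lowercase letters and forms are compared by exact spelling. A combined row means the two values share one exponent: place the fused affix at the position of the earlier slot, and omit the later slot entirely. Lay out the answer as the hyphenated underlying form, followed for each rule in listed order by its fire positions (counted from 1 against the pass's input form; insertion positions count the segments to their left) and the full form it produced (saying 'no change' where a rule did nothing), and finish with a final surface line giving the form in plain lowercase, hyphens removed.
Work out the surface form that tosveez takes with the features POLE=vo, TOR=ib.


underlying: tosveez-n-gid
1. 0 -> i / C _ C: inserts after position(s) 3, 7, 8: tosiveezinigid
surface: tosiveezinigid
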